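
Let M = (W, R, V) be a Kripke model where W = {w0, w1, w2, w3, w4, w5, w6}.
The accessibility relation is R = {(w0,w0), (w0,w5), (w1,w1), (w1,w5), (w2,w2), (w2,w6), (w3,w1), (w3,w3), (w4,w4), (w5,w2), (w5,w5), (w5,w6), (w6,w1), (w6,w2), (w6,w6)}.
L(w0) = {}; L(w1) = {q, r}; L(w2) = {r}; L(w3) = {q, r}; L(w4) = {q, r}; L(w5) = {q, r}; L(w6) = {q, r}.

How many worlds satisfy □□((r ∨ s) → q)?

Recall that □ψ holds at a world iff ψ holds at every accessible world, and ◇ψ holds iff ψ holds at some accessible world.
Let φ = □□((r ∨ s) → q). Evaluate φ at each world:
  w0 (successors {w0, w5}): φ is false.
  w1 (successors {w1, w5}): φ is false.
  w2 (successors {w2, w6}): φ is false.
  w3 (successors {w1, w3}): φ is true.
  w4 (successors {w4}): φ is true.
  w5 (successors {w2, w5, w6}): φ is false.
  w6 (successors {w1, w2, w6}): φ is false.
For instance, at w1:
  At w1: □□((r ∨ s) → q) requires □((r ∨ s) → q) at every successor {w1, w5}.
    □((r ∨ s) → q) fails at w5, so □□((r ∨ s) → q) is false at w1.
      At w5: □((r ∨ s) → q) requires (r ∨ s) → q at every successor {w2, w5, w6}.
        (r ∨ s) → q fails at w2, so □((r ∨ s) → q) is false at w5.
Satisfying worlds: {w3, w4}

2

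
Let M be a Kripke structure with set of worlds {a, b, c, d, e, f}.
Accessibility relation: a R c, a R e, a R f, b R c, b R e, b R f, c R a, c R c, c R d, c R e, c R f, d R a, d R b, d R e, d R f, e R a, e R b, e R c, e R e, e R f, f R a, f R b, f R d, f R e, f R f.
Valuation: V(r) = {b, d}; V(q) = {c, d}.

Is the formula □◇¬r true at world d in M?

Yes

At d: □◇¬r requires ◇¬r at every successor {a, b, e, f}.
  At a: ◇¬r is true.
  At b: ◇¬r is true.
  At e: ◇¬r is true.
  At f: ◇¬r is true.
So □◇¬r is true at d.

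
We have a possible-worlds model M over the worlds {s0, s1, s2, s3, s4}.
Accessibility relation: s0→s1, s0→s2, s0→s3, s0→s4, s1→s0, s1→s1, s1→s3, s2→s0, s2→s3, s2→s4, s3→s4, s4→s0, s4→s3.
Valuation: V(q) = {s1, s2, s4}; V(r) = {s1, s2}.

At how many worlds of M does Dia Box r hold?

Let φ = Dia Box r. Evaluate φ at each world:
  s0 (successors {s1, s2, s3, s4}): φ is false.
  s1 (successors {s0, s1, s3}): φ is false.
  s2 (successors {s0, s3, s4}): φ is false.
  s3 (successors {s4}): φ is false.
  s4 (successors {s0, s3}): φ is false.
For instance, at s1:
  At s1: Dia Box r requires Box r at some successor in {s0, s1, s3}.
    At s0: Box r is false.
    At s1: Box r is false.
    At s3: Box r is false.
  So Dia Box r is false at s1.
Satisfying worlds: none.

0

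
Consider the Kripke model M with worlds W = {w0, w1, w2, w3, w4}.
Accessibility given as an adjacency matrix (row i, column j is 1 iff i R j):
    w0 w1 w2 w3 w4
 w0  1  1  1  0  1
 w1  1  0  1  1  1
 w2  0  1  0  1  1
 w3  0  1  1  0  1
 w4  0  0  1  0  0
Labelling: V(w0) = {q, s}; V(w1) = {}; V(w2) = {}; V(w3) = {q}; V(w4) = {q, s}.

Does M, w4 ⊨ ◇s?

No

At w4: ◇s requires s at some successor in {w2}.
  At w2: s is false.
So ◇s is false at w4.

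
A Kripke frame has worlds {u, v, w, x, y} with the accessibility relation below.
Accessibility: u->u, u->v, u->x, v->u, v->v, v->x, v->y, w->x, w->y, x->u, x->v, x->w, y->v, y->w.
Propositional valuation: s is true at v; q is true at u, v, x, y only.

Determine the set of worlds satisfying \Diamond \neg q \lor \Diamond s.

u, v, x, y

Let φ = \Diamond \neg q \lor \Diamond s. Evaluate φ at each world:
  u (successors {u, v, x}): φ is true.
  v (successors {u, v, x, y}): φ is true.
  w (successors {x, y}): φ is false.
  x (successors {u, v, w}): φ is true.
  y (successors {v, w}): φ is true.
For instance, at y:
  At y: \Diamond \neg q is true, \Diamond s is true, so \Diamond \neg q \lor \Diamond s is true.
    At y: \Diamond \neg q requires \neg q at some successor in {v, w}.
      \neg q holds at w, so \Diamond \neg q is true at y.
    At y: \Diamond s requires s at some successor in {v, w}.
      s holds at v, so \Diamond s is true at y.
Satisfying worlds: {u, v, x, y}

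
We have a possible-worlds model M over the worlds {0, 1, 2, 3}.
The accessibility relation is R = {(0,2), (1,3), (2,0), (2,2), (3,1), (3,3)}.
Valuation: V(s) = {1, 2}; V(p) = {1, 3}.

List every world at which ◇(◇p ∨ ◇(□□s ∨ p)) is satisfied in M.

1, 3

Recall that □ψ holds at a world iff ψ holds at every accessible world, and ◇ψ holds iff ψ holds at some accessible world.
Let φ = ◇(◇p ∨ ◇(□□s ∨ p)). Evaluate φ at each world:
  0 (successors {2}): φ is false.
  1 (successors {3}): φ is true.
  2 (successors {0, 2}): φ is false.
  3 (successors {1, 3}): φ is true.
For instance, at 1:
  At 1: ◇(◇p ∨ ◇(□□s ∨ p)) requires ◇p ∨ ◇(□□s ∨ p) at some successor in {3}.
    ◇p ∨ ◇(□□s ∨ p) holds at 3, so ◇(◇p ∨ ◇(□□s ∨ p)) is true at 1.
      At 3: ◇p is true, ◇(□□s ∨ p) is true, so ◇p ∨ ◇(□□s ∨ p) is true.
Satisfying worlds: {1, 3}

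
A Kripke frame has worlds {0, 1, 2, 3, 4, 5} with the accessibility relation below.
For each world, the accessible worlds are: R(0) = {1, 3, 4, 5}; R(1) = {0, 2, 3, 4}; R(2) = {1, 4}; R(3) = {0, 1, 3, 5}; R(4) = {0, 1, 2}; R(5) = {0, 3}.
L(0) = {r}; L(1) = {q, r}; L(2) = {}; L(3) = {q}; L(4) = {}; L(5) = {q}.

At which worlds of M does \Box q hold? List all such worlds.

none

Let φ = \Box q. Evaluate φ at each world:
  0 (successors {1, 3, 4, 5}): φ is false.
  1 (successors {0, 2, 3, 4}): φ is false.
  2 (successors {1, 4}): φ is false.
  3 (successors {0, 1, 3, 5}): φ is false.
  4 (successors {0, 1, 2}): φ is false.
  5 (successors {0, 3}): φ is false.
For instance, at 1:
  At 1: \Box q requires q at every successor {0, 2, 3, 4}.
    q fails at 0, so \Box q is false at 1.
Satisfying worlds: none.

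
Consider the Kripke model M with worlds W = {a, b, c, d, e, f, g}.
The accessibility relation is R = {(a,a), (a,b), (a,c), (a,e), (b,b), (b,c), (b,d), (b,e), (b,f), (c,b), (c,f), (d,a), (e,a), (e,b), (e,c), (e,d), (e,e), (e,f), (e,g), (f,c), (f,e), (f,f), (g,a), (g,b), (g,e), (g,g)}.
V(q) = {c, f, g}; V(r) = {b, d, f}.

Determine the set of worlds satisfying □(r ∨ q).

c

Let φ = □(r ∨ q). Evaluate φ at each world:
  a (successors {a, b, c, e}): φ is false.
  b (successors {b, c, d, e, f}): φ is false.
  c (successors {b, f}): φ is true.
  d (successors {a}): φ is false.
  e (successors {a, b, c, d, e, f, g}): φ is false.
  f (successors {c, e, f}): φ is false.
  g (successors {a, b, e, g}): φ is false.
For instance, at a:
  At a: □(r ∨ q) requires r ∨ q at every successor {a, b, c, e}.
    r ∨ q fails at a, so □(r ∨ q) is false at a.
Satisfying worlds: {c}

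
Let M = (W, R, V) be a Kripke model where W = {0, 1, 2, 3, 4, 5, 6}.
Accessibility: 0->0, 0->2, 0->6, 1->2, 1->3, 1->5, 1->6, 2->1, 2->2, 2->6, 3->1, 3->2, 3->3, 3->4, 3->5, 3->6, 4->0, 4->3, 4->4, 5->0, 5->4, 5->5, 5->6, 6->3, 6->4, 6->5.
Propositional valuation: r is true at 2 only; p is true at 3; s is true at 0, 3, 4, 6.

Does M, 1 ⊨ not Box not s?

Yes

Recall that Box ψ holds at a world iff ψ holds at every accessible world, and Dia ψ holds iff ψ holds at some accessible world.
At 1: Box not s is false, so not Box not s is true.
  At 1: Box not s requires not s at every successor {2, 3, 5, 6}.
    not s fails at 3, so Box not s is false at 1.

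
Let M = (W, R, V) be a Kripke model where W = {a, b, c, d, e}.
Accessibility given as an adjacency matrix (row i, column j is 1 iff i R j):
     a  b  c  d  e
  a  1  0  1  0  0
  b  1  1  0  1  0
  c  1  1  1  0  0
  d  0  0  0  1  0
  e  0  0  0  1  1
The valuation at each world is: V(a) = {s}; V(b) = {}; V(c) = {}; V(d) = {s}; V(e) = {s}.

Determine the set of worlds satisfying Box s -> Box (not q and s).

a, b, c, d, e

Let φ = Box s -> Box (not q and s). Evaluate φ at each world:
  a (successors {a, c}): φ is true.
  b (successors {a, b, d}): φ is true.
  c (successors {a, b, c}): φ is true.
  d (successors {d}): φ is true.
  e (successors {d, e}): φ is true.
For instance, at c:
  At c: Box s is false, Box (not q and s) is false, so Box s -> Box (not q and s) is true.
    At c: Box s requires s at every successor {a, b, c}.
      s fails at b, so Box s is false at c.
    At c: Box (not q and s) requires not q and s at every successor {a, b, c}.
      not q and s fails at b, so Box (not q and s) is false at c.
Satisfying worlds: {a, b, c, d, e}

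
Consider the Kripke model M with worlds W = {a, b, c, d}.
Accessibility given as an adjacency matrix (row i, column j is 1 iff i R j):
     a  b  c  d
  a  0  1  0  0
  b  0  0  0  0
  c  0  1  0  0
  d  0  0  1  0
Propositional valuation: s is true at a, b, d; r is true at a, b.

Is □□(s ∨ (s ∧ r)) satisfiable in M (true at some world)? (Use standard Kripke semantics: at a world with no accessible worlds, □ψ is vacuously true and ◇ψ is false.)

Yes

Let φ = □□(s ∨ (s ∧ r)). Evaluate φ at each world:
  a (successors {b}): φ is true.
  b (successors ∅): φ is true.
  c (successors {b}): φ is true.
  d (successors {c}): φ is true.
Detail at a (witness):
  At a: □□(s ∨ (s ∧ r)) requires □(s ∨ (s ∧ r)) at every successor {b}.
      At b: no accessible worlds, so □(s ∨ (s ∧ r)) holds vacuously.
  So □□(s ∨ (s ∧ r)) is true at a.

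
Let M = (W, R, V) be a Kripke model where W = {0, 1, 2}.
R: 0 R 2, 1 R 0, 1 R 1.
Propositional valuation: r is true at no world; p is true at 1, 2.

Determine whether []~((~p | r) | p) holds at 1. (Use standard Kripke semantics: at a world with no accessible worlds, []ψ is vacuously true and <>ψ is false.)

No

At 1: []~((~p | r) | p) requires ~((~p | r) | p) at every successor {0, 1}.
  ~((~p | r) | p) fails at 0, so []~((~p | r) | p) is false at 1.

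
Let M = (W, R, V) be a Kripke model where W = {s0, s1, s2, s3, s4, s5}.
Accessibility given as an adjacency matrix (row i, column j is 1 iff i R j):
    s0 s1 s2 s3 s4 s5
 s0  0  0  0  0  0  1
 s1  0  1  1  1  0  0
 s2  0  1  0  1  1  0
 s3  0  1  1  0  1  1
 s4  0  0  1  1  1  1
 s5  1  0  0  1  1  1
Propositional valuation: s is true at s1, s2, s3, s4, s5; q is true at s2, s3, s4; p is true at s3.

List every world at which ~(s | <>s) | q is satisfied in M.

s2, s3, s4

Let φ = ~(s | <>s) | q. Evaluate φ at each world:
  s0 (successors {s5}): φ is false.
  s1 (successors {s1, s2, s3}): φ is false.
  s2 (successors {s1, s3, s4}): φ is true.
  s3 (successors {s1, s2, s4, s5}): φ is true.
  s4 (successors {s2, s3, s4, s5}): φ is true.
  s5 (successors {s0, s3, s4, s5}): φ is false.
For instance, at s5:
  At s5: ~(s | <>s) is false, q is false, so ~(s | <>s) | q is false.
    At s5: s | <>s is true, so ~(s | <>s) is false.
      At s5: s is true, <>s is true, so s | <>s is true.
Satisfying worlds: {s2, s3, s4}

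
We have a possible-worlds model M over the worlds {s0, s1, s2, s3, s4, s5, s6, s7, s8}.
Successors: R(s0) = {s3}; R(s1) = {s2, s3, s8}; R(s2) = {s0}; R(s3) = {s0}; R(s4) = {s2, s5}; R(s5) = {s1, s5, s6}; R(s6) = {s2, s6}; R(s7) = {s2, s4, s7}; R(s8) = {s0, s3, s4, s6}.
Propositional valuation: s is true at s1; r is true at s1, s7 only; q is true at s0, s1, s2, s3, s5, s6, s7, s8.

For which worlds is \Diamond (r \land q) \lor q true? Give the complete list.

Recall that \Diamond ψ holds at a world iff ψ holds at some accessible world.
Let φ = \Diamond (r \land q) \lor q. Evaluate φ at each world:
  s0 (successors {s3}): φ is true.
  s1 (successors {s2, s3, s8}): φ is true.
  s2 (successors {s0}): φ is true.
  s3 (successors {s0}): φ is true.
  s4 (successors {s2, s5}): φ is false.
  s5 (successors {s1, s5, s6}): φ is true.
  s6 (successors {s2, s6}): φ is true.
  s7 (successors {s2, s4, s7}): φ is true.
  s8 (successors {s0, s3, s4, s6}): φ is true.
For instance, at s4:
  At s4: \Diamond (r \land q) is false, q is false, so \Diamond (r \land q) \lor q is false.
    At s4: \Diamond (r \land q) requires r \land q at some successor in {s2, s5}.
      At s2: r \land q is false.
      At s5: r \land q is false.
    So \Diamond (r \land q) is false at s4.
Satisfying worlds: {s0, s1, s2, s3, s5, s6, s7, s8}

s0, s1, s2, s3, s5, s6, s7, s8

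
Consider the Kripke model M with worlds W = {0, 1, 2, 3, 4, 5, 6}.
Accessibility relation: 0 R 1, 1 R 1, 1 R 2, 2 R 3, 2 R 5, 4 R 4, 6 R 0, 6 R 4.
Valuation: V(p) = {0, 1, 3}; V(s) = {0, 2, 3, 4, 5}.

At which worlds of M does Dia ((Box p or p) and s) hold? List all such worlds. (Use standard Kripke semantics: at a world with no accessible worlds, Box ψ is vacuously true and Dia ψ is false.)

Let φ = Dia ((Box p or p) and s). Evaluate φ at each world:
  0 (successors {1}): φ is false.
  1 (successors {1, 2}): φ is false.
  2 (successors {3, 5}): φ is true.
  3 (successors ∅): φ is false.
  4 (successors {4}): φ is false.
  5 (successors ∅): φ is false.
  6 (successors {0, 4}): φ is true.
For instance, at 6:
  At 6: Dia ((Box p or p) and s) requires (Box p or p) and s at some successor in {0, 4}.
    (Box p or p) and s holds at 0, so Dia ((Box p or p) and s) is true at 6.
      At 0: Box p or p is true, s is true, so (Box p or p) and s is true.
Satisfying worlds: {2, 6}

2, 6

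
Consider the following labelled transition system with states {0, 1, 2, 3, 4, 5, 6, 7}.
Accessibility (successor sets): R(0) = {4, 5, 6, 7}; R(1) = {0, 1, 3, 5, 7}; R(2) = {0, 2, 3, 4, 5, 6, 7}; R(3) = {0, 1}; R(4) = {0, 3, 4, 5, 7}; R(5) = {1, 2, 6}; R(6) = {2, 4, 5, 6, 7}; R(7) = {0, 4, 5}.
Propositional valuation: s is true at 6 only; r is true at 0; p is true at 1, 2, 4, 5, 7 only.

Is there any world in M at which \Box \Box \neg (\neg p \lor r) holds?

Let φ = \Box \Box \neg (\neg p \lor r). Evaluate φ at each world:
  0 (successors {4, 5, 6, 7}): φ is false.
  1 (successors {0, 1, 3, 5, 7}): φ is false.
  2 (successors {0, 2, 3, 4, 5, 6, 7}): φ is false.
  3 (successors {0, 1}): φ is false.
  4 (successors {0, 3, 4, 5, 7}): φ is false.
  5 (successors {1, 2, 6}): φ is false.
  6 (successors {2, 4, 5, 6, 7}): φ is false.
  7 (successors {0, 4, 5}): φ is false.
For instance, at 0:
  At 0: \Box \Box \neg (\neg p \lor r) requires \Box \neg (\neg p \lor r) at every successor {4, 5, 6, 7}.
    \Box \neg (\neg p \lor r) fails at 4, so \Box \Box \neg (\neg p \lor r) is false at 0.
      At 4: \Box \neg (\neg p \lor r) requires \neg (\neg p \lor r) at every successor {0, 3, 4, 5, 7}.
        \neg (\neg p \lor r) fails at 0, so \Box \neg (\neg p \lor r) is false at 4.

No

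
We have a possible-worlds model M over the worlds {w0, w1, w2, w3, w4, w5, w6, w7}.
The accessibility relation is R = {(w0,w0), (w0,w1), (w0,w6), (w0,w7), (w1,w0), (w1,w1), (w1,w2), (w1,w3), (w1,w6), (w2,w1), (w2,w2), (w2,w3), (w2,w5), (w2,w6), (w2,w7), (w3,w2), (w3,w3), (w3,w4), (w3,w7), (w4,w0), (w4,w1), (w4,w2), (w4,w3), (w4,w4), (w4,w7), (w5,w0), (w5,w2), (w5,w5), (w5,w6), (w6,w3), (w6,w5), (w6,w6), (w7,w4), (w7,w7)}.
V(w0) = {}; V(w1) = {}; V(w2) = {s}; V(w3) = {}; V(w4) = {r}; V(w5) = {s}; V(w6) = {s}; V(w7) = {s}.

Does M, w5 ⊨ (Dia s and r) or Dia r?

No

Recall that Dia ψ holds at a world iff ψ holds at some accessible world.
At w5: Dia s and r is false, Dia r is false, so (Dia s and r) or Dia r is false.
  At w5: Dia s is true, r is false, so Dia s and r is false.
    At w5: Dia s requires s at some successor in {w0, w2, w5, w6}.
      s holds at w2, so Dia s is true at w5.
  At w5: Dia r requires r at some successor in {w0, w2, w5, w6}.
    At w0: r is false.
    At w2: r is false.
    At w5: r is false.
    At w6: r is false.
  So Dia r is false at w5.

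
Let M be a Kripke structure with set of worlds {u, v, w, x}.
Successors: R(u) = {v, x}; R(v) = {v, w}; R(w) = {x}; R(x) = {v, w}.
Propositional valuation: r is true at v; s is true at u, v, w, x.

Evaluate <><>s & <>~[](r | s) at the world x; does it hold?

No

At x: <><>s is true, <>~[](r | s) is false, so <><>s & <>~[](r | s) is false.
  At x: <><>s requires <>s at some successor in {v, w}.
    <>s holds at v, so <><>s is true at x.
      At v: <>s requires s at some successor in {v, w}.
        s holds at v, so <>s is true at v.
  At x: <>~[](r | s) requires ~[](r | s) at some successor in {v, w}.
    At v: ~[](r | s) is false.
    At w: ~[](r | s) is false.
  So <>~[](r | s) is false at x.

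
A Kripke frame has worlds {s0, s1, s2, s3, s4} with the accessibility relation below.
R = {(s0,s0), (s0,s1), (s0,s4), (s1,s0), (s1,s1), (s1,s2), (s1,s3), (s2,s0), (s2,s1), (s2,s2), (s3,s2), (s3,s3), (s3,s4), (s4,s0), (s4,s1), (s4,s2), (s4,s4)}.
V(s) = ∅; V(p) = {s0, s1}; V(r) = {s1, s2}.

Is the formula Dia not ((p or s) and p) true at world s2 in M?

Yes

Recall that Dia ψ holds at a world iff ψ holds at some accessible world.
At s2: Dia not ((p or s) and p) requires not ((p or s) and p) at some successor in {s0, s1, s2}.
  not ((p or s) and p) holds at s2, so Dia not ((p or s) and p) is true at s2.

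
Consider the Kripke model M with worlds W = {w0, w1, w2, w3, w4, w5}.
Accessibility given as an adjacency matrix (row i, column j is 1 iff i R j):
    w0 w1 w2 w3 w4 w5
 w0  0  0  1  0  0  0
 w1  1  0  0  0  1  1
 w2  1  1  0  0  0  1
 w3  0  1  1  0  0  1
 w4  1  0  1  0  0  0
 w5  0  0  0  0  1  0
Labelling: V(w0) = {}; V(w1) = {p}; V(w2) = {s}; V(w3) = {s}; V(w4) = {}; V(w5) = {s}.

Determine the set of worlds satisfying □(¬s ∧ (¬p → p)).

Let φ = □(¬s ∧ (¬p → p)). Evaluate φ at each world:
  w0 (successors {w2}): φ is false.
  w1 (successors {w0, w4, w5}): φ is false.
  w2 (successors {w0, w1, w5}): φ is false.
  w3 (successors {w1, w2, w5}): φ is false.
  w4 (successors {w0, w2}): φ is false.
  w5 (successors {w4}): φ is false.
For instance, at w0:
  At w0: □(¬s ∧ (¬p → p)) requires ¬s ∧ (¬p → p) at every successor {w2}.
    ¬s ∧ (¬p → p) fails at w2, so □(¬s ∧ (¬p → p)) is false at w0.
Satisfying worlds: none.

none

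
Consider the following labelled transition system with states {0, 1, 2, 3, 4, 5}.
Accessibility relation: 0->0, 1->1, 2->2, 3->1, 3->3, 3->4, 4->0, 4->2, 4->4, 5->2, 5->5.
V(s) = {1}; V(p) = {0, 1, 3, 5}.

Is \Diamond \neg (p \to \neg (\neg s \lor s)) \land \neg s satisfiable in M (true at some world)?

Yes

Let φ = \Diamond \neg (p \to \neg (\neg s \lor s)) \land \neg s. Evaluate φ at each world:
  0 (successors {0}): φ is true.
  1 (successors {1}): φ is false.
  2 (successors {2}): φ is false.
  3 (successors {1, 3, 4}): φ is true.
  4 (successors {0, 2, 4}): φ is true.
  5 (successors {2, 5}): φ is true.
Detail at 0 (witness):
  At 0: \Diamond \neg (p \to \neg (\neg s \lor s)) is true, \neg s is true, so \Diamond \neg (p \to \neg (\neg s \lor s)) \land \neg s is true.
    At 0: \Diamond \neg (p \to \neg (\neg s \lor s)) requires \neg (p \to \neg (\neg s \lor s)) at some successor in {0}.
      \neg (p \to \neg (\neg s \lor s)) holds at 0, so \Diamond \neg (p \to \neg (\neg s \lor s)) is true at 0.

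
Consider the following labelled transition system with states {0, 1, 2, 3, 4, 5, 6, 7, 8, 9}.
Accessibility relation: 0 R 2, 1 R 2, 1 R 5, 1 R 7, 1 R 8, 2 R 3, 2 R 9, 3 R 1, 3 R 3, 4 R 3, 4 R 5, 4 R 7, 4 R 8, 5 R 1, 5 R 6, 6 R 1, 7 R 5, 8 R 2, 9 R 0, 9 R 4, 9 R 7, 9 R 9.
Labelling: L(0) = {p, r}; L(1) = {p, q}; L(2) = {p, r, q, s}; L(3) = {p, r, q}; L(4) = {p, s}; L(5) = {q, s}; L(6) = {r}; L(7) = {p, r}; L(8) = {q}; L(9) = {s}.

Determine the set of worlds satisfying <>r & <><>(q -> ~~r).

0, 1, 2, 3, 4, 5, 8, 9

Recall that <>ψ holds at a world iff ψ holds at some accessible world.
Let φ = <>r & <><>(q -> ~~r). Evaluate φ at each world:
  0 (successors {2}): φ is true.
  1 (successors {2, 5, 7, 8}): φ is true.
  2 (successors {3, 9}): φ is true.
  3 (successors {1, 3}): φ is true.
  4 (successors {3, 5, 7, 8}): φ is true.
  5 (successors {1, 6}): φ is true.
  6 (successors {1}): φ is false.
  7 (successors {5}): φ is false.
  8 (successors {2}): φ is true.
  9 (successors {0, 4, 7, 9}): φ is true.
For instance, at 2:
  At 2: <>r is true, <><>(q -> ~~r) is true, so <>r & <><>(q -> ~~r) is true.
    At 2: <>r requires r at some successor in {3, 9}.
      r holds at 3, so <>r is true at 2.
    At 2: <><>(q -> ~~r) requires <>(q -> ~~r) at some successor in {3, 9}.
      <>(q -> ~~r) holds at 3, so <><>(q -> ~~r) is true at 2.
Satisfying worlds: {0, 1, 2, 3, 4, 5, 8, 9}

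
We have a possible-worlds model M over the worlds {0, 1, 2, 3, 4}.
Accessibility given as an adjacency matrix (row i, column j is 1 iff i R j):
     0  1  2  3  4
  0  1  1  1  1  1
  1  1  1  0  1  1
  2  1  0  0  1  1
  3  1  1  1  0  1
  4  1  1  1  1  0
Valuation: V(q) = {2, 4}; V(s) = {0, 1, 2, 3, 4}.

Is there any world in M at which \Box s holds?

Yes

Recall that \Box ψ holds at a world iff ψ holds at every accessible world, and \Diamond ψ holds iff ψ holds at some accessible world.
Let φ = \Box s. Evaluate φ at each world:
  0 (successors {0, 1, 2, 3, 4}): φ is true.
  1 (successors {0, 1, 3, 4}): φ is true.
  2 (successors {0, 3, 4}): φ is true.
  3 (successors {0, 1, 2, 4}): φ is true.
  4 (successors {0, 1, 2, 3}): φ is true.
Detail at 0 (witness):
  At 0: \Box s requires s at every successor {0, 1, 2, 3, 4}.
    At 0: s is true.
    At 1: s is true.
    At 2: s is true.
    At 3: s is true.
    At 4: s is true.
  So \Box s is true at 0.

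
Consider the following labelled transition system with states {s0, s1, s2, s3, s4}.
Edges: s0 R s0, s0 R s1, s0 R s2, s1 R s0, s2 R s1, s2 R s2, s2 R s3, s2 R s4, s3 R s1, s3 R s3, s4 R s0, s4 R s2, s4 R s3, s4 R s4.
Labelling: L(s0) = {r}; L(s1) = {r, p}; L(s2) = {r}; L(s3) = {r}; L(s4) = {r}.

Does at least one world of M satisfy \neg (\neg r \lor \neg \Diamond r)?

Recall that \Diamond ψ holds at a world iff ψ holds at some accessible world.
Let φ = \neg (\neg r \lor \neg \Diamond r). Evaluate φ at each world:
  s0 (successors {s0, s1, s2}): φ is true.
  s1 (successors {s0}): φ is true.
  s2 (successors {s1, s2, s3, s4}): φ is true.
  s3 (successors {s1, s3}): φ is true.
  s4 (successors {s0, s2, s3, s4}): φ is true.
Detail at s0 (witness):
  At s0: \neg r \lor \neg \Diamond r is false, so \neg (\neg r \lor \neg \Diamond r) is true.
    At s0: \neg r is false, \neg \Diamond r is false, so \neg r \lor \neg \Diamond r is false.
      At s0: \Diamond r is true, so \neg \Diamond r is false.

Yes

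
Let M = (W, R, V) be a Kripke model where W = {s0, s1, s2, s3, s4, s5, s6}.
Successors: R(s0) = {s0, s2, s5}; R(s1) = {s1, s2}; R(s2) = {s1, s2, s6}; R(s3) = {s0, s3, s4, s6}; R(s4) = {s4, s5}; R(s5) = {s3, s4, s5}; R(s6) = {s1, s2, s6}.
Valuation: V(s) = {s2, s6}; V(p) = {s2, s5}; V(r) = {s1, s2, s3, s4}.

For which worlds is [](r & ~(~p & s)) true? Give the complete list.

Recall that []ψ holds at a world iff ψ holds at every accessible world, and <>ψ holds iff ψ holds at some accessible world.
Let φ = [](r & ~(~p & s)). Evaluate φ at each world:
  s0 (successors {s0, s2, s5}): φ is false.
  s1 (successors {s1, s2}): φ is true.
  s2 (successors {s1, s2, s6}): φ is false.
  s3 (successors {s0, s3, s4, s6}): φ is false.
  s4 (successors {s4, s5}): φ is false.
  s5 (successors {s3, s4, s5}): φ is false.
  s6 (successors {s1, s2, s6}): φ is false.
For instance, at s3:
  At s3: [](r & ~(~p & s)) requires r & ~(~p & s) at every successor {s0, s3, s4, s6}.
    r & ~(~p & s) fails at s0, so [](r & ~(~p & s)) is false at s3.
Satisfying worlds: {s1}

s1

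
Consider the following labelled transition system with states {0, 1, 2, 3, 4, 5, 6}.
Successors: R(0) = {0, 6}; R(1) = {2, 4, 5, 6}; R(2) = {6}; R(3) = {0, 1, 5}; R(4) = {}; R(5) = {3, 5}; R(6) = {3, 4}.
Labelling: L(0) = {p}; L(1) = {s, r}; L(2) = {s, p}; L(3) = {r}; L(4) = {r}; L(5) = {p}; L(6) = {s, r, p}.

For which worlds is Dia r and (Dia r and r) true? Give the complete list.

1, 3, 6

Let φ = Dia r and (Dia r and r). Evaluate φ at each world:
  0 (successors {0, 6}): φ is false.
  1 (successors {2, 4, 5, 6}): φ is true.
  2 (successors {6}): φ is false.
  3 (successors {0, 1, 5}): φ is true.
  4 (successors ∅): φ is false.
  5 (successors {3, 5}): φ is false.
  6 (successors {3, 4}): φ is true.
For instance, at 5:
  At 5: Dia r is true, Dia r and r is false, so Dia r and (Dia r and r) is false.
    At 5: Dia r requires r at some successor in {3, 5}.
      r holds at 3, so Dia r is true at 5.
    At 5: Dia r is true, r is false, so Dia r and r is false.
      At 5: Dia r requires r at some successor in {3, 5}.
        r holds at 3, so Dia r is true at 5.
Satisfying worlds: {1, 3, 6}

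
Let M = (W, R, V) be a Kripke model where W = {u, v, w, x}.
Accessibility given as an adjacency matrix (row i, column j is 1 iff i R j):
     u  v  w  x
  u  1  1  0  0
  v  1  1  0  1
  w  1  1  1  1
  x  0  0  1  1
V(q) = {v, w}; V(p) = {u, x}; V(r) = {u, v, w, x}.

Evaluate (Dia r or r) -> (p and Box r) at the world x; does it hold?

Yes

At x: Dia r or r is true, p and Box r is true, so (Dia r or r) -> (p and Box r) is true.
  At x: Dia r is true, r is true, so Dia r or r is true.
    At x: Dia r requires r at some successor in {w, x}.
      r holds at w, so Dia r is true at x.
  At x: p is true, Box r is true, so p and Box r is true.
    At x: Box r requires r at every successor {w, x}.
      At w: r is true.
      At x: r is true.
    So Box r is true at x.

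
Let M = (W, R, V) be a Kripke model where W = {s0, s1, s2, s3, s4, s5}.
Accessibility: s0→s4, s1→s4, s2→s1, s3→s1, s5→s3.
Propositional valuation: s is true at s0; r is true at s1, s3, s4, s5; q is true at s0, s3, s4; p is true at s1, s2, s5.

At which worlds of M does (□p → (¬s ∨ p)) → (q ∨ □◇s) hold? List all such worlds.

Recall that □ψ holds at a world iff ψ holds at every accessible world, and ◇ψ holds iff ψ holds at some accessible world.
Let φ = (□p → (¬s ∨ p)) → (q ∨ □◇s). Evaluate φ at each world:
  s0 (successors {s4}): φ is true.
  s1 (successors {s4}): φ is false.
  s2 (successors {s1}): φ is false.
  s3 (successors {s1}): φ is true.
  s4 (successors ∅): φ is true.
  s5 (successors {s3}): φ is false.
For instance, at s0:
  At s0: □p → (¬s ∨ p) is true, q ∨ □◇s is true, so (□p → (¬s ∨ p)) → (q ∨ □◇s) is true.
    At s0: □p is false, ¬s ∨ p is false, so □p → (¬s ∨ p) is true.
      At s0: □p requires p at every successor {s4}.
        p fails at s4, so □p is false at s0.
    At s0: q is true, □◇s is false, so q ∨ □◇s is true.
      At s0: □◇s requires ◇s at every successor {s4}.
        ◇s fails at s4, so □◇s is false at s0.
Satisfying worlds: {s0, s3, s4}

s0, s3, s4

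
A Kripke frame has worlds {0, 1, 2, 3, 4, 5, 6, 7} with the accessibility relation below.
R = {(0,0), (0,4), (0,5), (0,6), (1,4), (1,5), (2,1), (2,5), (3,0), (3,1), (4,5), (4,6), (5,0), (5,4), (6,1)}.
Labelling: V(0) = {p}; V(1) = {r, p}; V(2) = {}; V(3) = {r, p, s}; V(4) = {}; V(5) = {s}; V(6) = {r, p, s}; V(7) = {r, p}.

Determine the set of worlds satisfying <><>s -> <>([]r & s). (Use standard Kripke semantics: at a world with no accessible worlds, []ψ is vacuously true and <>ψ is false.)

Recall that []ψ holds at a world iff ψ holds at every accessible world, and <>ψ holds iff ψ holds at some accessible world.
Let φ = <><>s -> <>([]r & s). Evaluate φ at each world:
  0 (successors {0, 4, 5, 6}): φ is true.
  1 (successors {4, 5}): φ is false.
  2 (successors {1, 5}): φ is false.
  3 (successors {0, 1}): φ is false.
  4 (successors {5, 6}): φ is true.
  5 (successors {0, 4}): φ is false.
  6 (successors {1}): φ is false.
  7 (successors ∅): φ is true.
For instance, at 0:
  At 0: <><>s is true, <>([]r & s) is true, so <><>s -> <>([]r & s) is true.
    At 0: <><>s requires <>s at some successor in {0, 4, 5, 6}.
      <>s holds at 0, so <><>s is true at 0.
    At 0: <>([]r & s) requires []r & s at some successor in {0, 4, 5, 6}.
      []r & s holds at 6, so <>([]r & s) is true at 0.
Satisfying worlds: {0, 4, 7}

0, 4, 7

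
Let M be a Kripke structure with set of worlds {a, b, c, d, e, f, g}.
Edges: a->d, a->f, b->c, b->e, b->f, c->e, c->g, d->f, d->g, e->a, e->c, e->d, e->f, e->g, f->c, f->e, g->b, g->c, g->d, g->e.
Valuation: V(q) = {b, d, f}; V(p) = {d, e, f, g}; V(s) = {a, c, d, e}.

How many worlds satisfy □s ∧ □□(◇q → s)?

Recall that □ψ holds at a world iff ψ holds at every accessible world, and ◇ψ holds iff ψ holds at some accessible world.
Let φ = □s ∧ □□(◇q → s). Evaluate φ at each world:
  a (successors {d, f}): φ is false.
  b (successors {c, e, f}): φ is false.
  c (successors {e, g}): φ is false.
  d (successors {f, g}): φ is false.
  e (successors {a, c, d, f, g}): φ is false.
  f (successors {c, e}): φ is false.
  g (successors {b, c, d, e}): φ is false.
For instance, at d:
  At d: □s is false, □□(◇q → s) is false, so □s ∧ □□(◇q → s) is false.
    At d: □s requires s at every successor {f, g}.
      s fails at f, so □s is false at d.
    At d: □□(◇q → s) requires □(◇q → s) at every successor {f, g}.
      □(◇q → s) fails at g, so □□(◇q → s) is false at d.
Satisfying worlds: none.

0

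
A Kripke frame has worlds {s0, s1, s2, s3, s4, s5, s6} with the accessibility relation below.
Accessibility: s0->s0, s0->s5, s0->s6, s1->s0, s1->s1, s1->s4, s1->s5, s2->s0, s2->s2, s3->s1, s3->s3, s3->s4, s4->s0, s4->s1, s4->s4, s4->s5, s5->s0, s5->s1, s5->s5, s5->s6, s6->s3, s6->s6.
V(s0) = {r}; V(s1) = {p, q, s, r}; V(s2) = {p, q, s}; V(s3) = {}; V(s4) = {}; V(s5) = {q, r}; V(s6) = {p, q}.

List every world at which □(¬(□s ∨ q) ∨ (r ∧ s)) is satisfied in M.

s3

Let φ = □(¬(□s ∨ q) ∨ (r ∧ s)). Evaluate φ at each world:
  s0 (successors {s0, s5, s6}): φ is false.
  s1 (successors {s0, s1, s4, s5}): φ is false.
  s2 (successors {s0, s2}): φ is false.
  s3 (successors {s1, s3, s4}): φ is true.
  s4 (successors {s0, s1, s4, s5}): φ is false.
  s5 (successors {s0, s1, s5, s6}): φ is false.
  s6 (successors {s3, s6}): φ is false.
For instance, at s1:
  At s1: □(¬(□s ∨ q) ∨ (r ∧ s)) requires ¬(□s ∨ q) ∨ (r ∧ s) at every successor {s0, s1, s4, s5}.
    ¬(□s ∨ q) ∨ (r ∧ s) fails at s5, so □(¬(□s ∨ q) ∨ (r ∧ s)) is false at s1.
      At s5: ¬(□s ∨ q) is false, r ∧ s is false, so ¬(□s ∨ q) ∨ (r ∧ s) is false.
Satisfying worlds: {s3}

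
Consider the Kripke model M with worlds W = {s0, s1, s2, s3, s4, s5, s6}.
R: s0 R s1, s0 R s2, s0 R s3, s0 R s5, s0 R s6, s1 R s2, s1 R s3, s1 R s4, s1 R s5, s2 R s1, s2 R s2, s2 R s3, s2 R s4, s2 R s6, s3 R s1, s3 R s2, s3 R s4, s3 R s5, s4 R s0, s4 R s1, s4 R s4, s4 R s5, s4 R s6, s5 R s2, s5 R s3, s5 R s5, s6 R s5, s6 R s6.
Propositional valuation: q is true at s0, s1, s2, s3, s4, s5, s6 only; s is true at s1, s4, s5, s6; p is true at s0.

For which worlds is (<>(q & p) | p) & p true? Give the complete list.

Let φ = (<>(q & p) | p) & p. Evaluate φ at each world:
  s0 (successors {s1, s2, s3, s5, s6}): φ is true.
  s1 (successors {s2, s3, s4, s5}): φ is false.
  s2 (successors {s1, s2, s3, s4, s6}): φ is false.
  s3 (successors {s1, s2, s4, s5}): φ is false.
  s4 (successors {s0, s1, s4, s5, s6}): φ is false.
  s5 (successors {s2, s3, s5}): φ is false.
  s6 (successors {s5, s6}): φ is false.
For instance, at s4:
  At s4: <>(q & p) | p is true, p is false, so (<>(q & p) | p) & p is false.
    At s4: <>(q & p) is true, p is false, so <>(q & p) | p is true.
      At s4: <>(q & p) requires q & p at some successor in {s0, s1, s4, s5, s6}.
        q & p holds at s0, so <>(q & p) is true at s4.
Satisfying worlds: {s0}

s0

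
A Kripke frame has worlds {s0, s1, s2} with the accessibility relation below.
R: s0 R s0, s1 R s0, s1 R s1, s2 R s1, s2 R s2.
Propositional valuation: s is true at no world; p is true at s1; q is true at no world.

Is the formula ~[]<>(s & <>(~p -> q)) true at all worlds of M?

Let φ = ~[]<>(s & <>(~p -> q)). Evaluate φ at each world:
  s0 (successors {s0}): φ is true.
  s1 (successors {s0, s1}): φ is true.
  s2 (successors {s1, s2}): φ is true.
For instance, at s1:
  At s1: []<>(s & <>(~p -> q)) is false, so ~[]<>(s & <>(~p -> q)) is true.
    At s1: []<>(s & <>(~p -> q)) requires <>(s & <>(~p -> q)) at every successor {s0, s1}.
      <>(s & <>(~p -> q)) fails at s0, so []<>(s & <>(~p -> q)) is false at s1.

Yes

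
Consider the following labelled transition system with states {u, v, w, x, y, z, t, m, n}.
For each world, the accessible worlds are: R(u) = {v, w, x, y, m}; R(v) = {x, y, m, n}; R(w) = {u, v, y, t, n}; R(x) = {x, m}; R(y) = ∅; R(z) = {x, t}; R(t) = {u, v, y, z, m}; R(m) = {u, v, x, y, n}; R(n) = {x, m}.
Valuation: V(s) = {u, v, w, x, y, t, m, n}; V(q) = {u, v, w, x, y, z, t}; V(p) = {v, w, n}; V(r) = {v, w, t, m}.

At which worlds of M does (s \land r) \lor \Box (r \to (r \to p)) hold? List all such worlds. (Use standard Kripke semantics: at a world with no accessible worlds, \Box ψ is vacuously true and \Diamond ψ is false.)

v, w, y, t, m

Let φ = (s \land r) \lor \Box (r \to (r \to p)). Evaluate φ at each world:
  u (successors {v, w, x, y, m}): φ is false.
  v (successors {x, y, m, n}): φ is true.
  w (successors {u, v, y, t, n}): φ is true.
  x (successors {x, m}): φ is false.
  y (successors ∅): φ is true.
  z (successors {x, t}): φ is false.
  t (successors {u, v, y, z, m}): φ is true.
  m (successors {u, v, x, y, n}): φ is true.
  n (successors {x, m}): φ is false.
For instance, at u:
  At u: s \land r is false, \Box (r \to (r \to p)) is false, so (s \land r) \lor \Box (r \to (r \to p)) is false.
    At u: \Box (r \to (r \to p)) requires r \to (r \to p) at every successor {v, w, x, y, m}.
      r \to (r \to p) fails at m, so \Box (r \to (r \to p)) is false at u.
Satisfying worlds: {v, w, y, t, m}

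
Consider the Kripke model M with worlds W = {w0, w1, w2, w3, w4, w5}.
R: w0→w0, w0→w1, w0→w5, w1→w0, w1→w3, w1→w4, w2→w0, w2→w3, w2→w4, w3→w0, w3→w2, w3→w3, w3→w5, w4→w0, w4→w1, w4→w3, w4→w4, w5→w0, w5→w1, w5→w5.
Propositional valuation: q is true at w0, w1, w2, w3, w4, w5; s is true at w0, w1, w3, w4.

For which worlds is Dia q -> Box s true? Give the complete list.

w1, w2, w4

Let φ = Dia q -> Box s. Evaluate φ at each world:
  w0 (successors {w0, w1, w5}): φ is false.
  w1 (successors {w0, w3, w4}): φ is true.
  w2 (successors {w0, w3, w4}): φ is true.
  w3 (successors {w0, w2, w3, w5}): φ is false.
  w4 (successors {w0, w1, w3, w4}): φ is true.
  w5 (successors {w0, w1, w5}): φ is false.
For instance, at w1:
  At w1: Dia q is true, Box s is true, so Dia q -> Box s is true.
    At w1: Dia q requires q at some successor in {w0, w3, w4}.
      q holds at w0, so Dia q is true at w1.
    At w1: Box s requires s at every successor {w0, w3, w4}.
      At w0: s is true.
      At w3: s is true.
      At w4: s is true.
    So Box s is true at w1.
Satisfying worlds: {w1, w2, w4}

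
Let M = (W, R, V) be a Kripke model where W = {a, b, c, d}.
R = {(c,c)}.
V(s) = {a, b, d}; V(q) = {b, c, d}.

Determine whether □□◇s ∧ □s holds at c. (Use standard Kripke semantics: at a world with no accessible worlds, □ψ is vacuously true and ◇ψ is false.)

No

At c: □□◇s is false, □s is false, so □□◇s ∧ □s is false.
  At c: □□◇s requires □◇s at every successor {c}.
    □◇s fails at c, so □□◇s is false at c.
      At c: □◇s requires ◇s at every successor {c}.
        ◇s fails at c, so □◇s is false at c.
  At c: □s requires s at every successor {c}.
    s fails at c, so □s is false at c.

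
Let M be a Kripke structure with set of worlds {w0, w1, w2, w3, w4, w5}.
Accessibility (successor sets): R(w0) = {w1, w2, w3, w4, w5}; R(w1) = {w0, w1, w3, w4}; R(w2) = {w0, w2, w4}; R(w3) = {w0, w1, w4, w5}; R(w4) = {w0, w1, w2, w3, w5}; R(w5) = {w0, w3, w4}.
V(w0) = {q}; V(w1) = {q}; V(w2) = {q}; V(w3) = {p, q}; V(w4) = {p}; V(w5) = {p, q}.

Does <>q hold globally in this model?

Recall that <>ψ holds at a world iff ψ holds at some accessible world.
Let φ = <>q. Evaluate φ at each world:
  w0 (successors {w1, w2, w3, w4, w5}): φ is true.
  w1 (successors {w0, w1, w3, w4}): φ is true.
  w2 (successors {w0, w2, w4}): φ is true.
  w3 (successors {w0, w1, w4, w5}): φ is true.
  w4 (successors {w0, w1, w2, w3, w5}): φ is true.
  w5 (successors {w0, w3, w4}): φ is true.
For instance, at w4:
  At w4: <>q requires q at some successor in {w0, w1, w2, w3, w5}.
    q holds at w0, so <>q is true at w4.

Yes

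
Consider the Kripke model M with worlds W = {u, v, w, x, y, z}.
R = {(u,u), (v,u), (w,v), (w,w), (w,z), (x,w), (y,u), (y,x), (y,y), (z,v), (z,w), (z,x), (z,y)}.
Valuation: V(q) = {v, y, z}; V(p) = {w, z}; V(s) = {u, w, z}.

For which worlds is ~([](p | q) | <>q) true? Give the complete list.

u, v

Recall that []ψ holds at a world iff ψ holds at every accessible world, and <>ψ holds iff ψ holds at some accessible world.
Let φ = ~([](p | q) | <>q). Evaluate φ at each world:
  u (successors {u}): φ is true.
  v (successors {u}): φ is true.
  w (successors {v, w, z}): φ is false.
  x (successors {w}): φ is false.
  y (successors {u, x, y}): φ is false.
  z (successors {v, w, x, y}): φ is false.
For instance, at z:
  At z: [](p | q) | <>q is true, so ~([](p | q) | <>q) is false.
    At z: [](p | q) is false, <>q is true, so [](p | q) | <>q is true.
      At z: [](p | q) requires p | q at every successor {v, w, x, y}.
        p | q fails at x, so [](p | q) is false at z.
      At z: <>q requires q at some successor in {v, w, x, y}.
        q holds at v, so <>q is true at z.
Satisfying worlds: {u, v}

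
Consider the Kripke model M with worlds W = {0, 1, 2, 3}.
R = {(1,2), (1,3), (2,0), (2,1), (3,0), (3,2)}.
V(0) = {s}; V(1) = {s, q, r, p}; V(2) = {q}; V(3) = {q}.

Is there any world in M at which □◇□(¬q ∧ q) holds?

Yes

Recall that □ψ holds at a world iff ψ holds at every accessible world, and ◇ψ holds iff ψ holds at some accessible world.
Let φ = □◇□(¬q ∧ q). Evaluate φ at each world:
  0 (successors ∅): φ is true.
  1 (successors {2, 3}): φ is true.
  2 (successors {0, 1}): φ is false.
  3 (successors {0, 2}): φ is false.
Detail at 0 (witness):
  At 0: no accessible worlds, so □◇□(¬q ∧ q) holds vacuously.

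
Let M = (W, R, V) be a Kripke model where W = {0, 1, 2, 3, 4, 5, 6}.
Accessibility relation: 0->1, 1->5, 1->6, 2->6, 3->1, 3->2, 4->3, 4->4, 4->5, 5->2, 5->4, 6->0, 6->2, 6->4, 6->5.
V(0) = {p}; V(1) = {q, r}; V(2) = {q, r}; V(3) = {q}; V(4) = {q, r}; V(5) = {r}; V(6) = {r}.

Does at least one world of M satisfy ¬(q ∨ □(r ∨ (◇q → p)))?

Recall that □ψ holds at a world iff ψ holds at every accessible world, and ◇ψ holds iff ψ holds at some accessible world.
Let φ = ¬(q ∨ □(r ∨ (◇q → p))). Evaluate φ at each world:
  0 (successors {1}): φ is false.
  1 (successors {5, 6}): φ is false.
  2 (successors {6}): φ is false.
  3 (successors {1, 2}): φ is false.
  4 (successors {3, 4, 5}): φ is false.
  5 (successors {2, 4}): φ is false.
  6 (successors {0, 2, 4, 5}): φ is false.
For instance, at 4:
  At 4: q ∨ □(r ∨ (◇q → p)) is true, so ¬(q ∨ □(r ∨ (◇q → p))) is false.
    At 4: q is true, □(r ∨ (◇q → p)) is false, so q ∨ □(r ∨ (◇q → p)) is true.
      At 4: □(r ∨ (◇q → p)) requires r ∨ (◇q → p) at every successor {3, 4, 5}.
        r ∨ (◇q → p) fails at 3, so □(r ∨ (◇q → p)) is false at 4.

No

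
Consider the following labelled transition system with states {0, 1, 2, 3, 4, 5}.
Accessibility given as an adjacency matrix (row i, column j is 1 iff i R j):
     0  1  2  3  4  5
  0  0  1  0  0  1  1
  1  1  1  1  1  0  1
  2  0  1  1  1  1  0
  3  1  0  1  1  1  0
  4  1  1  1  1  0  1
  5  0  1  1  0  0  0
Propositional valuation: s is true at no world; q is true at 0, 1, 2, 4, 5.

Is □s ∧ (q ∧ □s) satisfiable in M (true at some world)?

No

Let φ = □s ∧ (q ∧ □s). Evaluate φ at each world:
  0 (successors {1, 4, 5}): φ is false.
  1 (successors {0, 1, 2, 3, 5}): φ is false.
  2 (successors {1, 2, 3, 4}): φ is false.
  3 (successors {0, 2, 3, 4}): φ is false.
  4 (successors {0, 1, 2, 3, 5}): φ is false.
  5 (successors {1, 2}): φ is false.
For instance, at 0:
  At 0: □s is false, q ∧ □s is false, so □s ∧ (q ∧ □s) is false.
    At 0: □s requires s at every successor {1, 4, 5}.
      s fails at 1, so □s is false at 0.
    At 0: q is true, □s is false, so q ∧ □s is false.
      At 0: □s requires s at every successor {1, 4, 5}.
        s fails at 1, so □s is false at 0.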